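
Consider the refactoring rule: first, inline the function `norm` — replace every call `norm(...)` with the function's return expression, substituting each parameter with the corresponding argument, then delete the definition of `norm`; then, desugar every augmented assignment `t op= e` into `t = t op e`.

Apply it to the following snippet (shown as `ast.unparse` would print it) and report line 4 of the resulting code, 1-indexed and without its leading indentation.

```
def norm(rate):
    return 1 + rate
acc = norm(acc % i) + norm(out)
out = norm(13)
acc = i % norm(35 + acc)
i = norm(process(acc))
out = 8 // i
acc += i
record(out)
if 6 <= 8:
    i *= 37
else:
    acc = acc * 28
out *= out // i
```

Transformed code:
acc = 1 + acc % i + (1 + out)
out = 1 + 13
acc = i % (1 + (35 + acc))
i = 1 + process(acc)
out = 8 // i
acc = acc + i
record(out)
if 6 <= 8:
    i = i * 37
else:
    acc = acc * 28
out = out * (out // i)

i = 1 + process(acc)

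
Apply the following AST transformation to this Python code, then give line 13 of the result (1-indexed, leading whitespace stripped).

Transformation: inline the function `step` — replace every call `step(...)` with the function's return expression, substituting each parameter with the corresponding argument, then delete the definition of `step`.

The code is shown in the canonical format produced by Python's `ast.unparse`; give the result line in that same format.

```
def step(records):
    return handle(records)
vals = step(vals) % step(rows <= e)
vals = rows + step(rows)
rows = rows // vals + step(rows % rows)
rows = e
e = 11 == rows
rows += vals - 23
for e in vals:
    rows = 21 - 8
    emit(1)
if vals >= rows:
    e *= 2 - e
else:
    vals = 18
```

Transformed code:
vals = handle(vals) % handle(rows <= e)
vals = rows + handle(rows)
rows = rows // vals + handle(rows % rows)
rows = e
e = 11 == rows
rows += vals - 23
for e in vals:
    rows = 21 - 8
    emit(1)
if vals >= rows:
    e *= 2 - e
else:
    vals = 18

vals = 18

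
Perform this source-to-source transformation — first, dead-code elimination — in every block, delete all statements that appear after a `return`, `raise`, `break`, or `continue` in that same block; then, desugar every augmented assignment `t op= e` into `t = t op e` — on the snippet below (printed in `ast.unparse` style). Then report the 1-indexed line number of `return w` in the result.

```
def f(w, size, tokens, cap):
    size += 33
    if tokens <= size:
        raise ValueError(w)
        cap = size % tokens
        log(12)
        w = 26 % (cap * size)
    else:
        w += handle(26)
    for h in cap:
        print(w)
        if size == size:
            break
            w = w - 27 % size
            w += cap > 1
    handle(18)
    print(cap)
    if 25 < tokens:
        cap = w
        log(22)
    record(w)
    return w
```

Transformed code:
def f(w, size, tokens, cap):
    size = size + 33
    if tokens <= size:
        raise ValueError(w)
    else:
        w = w + handle(26)
    for h in cap:
        print(w)
        if size == size:
            break
    handle(18)
    print(cap)
    if 25 < tokens:
        cap = w
        log(22)
    record(w)
    return w

17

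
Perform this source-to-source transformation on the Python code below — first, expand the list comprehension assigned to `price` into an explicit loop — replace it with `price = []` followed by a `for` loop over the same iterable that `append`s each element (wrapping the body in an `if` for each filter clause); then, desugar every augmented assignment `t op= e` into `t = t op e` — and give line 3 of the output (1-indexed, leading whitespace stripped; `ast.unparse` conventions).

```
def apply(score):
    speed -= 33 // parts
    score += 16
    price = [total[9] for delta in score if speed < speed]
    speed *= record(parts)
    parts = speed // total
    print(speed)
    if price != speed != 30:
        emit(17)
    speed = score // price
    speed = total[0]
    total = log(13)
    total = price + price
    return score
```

Transformed code:
def apply(score):
    speed = speed - 33 // parts
    score = score + 16
    price = []
    for delta in score:
        if speed < speed:
            price.append(total[9])
    speed = speed * record(parts)
    parts = speed // total
    print(speed)
    if price != speed != 30:
        emit(17)
    speed = score // price
    speed = total[0]
    total = log(13)
    total = price + price
    return score

score = score + 16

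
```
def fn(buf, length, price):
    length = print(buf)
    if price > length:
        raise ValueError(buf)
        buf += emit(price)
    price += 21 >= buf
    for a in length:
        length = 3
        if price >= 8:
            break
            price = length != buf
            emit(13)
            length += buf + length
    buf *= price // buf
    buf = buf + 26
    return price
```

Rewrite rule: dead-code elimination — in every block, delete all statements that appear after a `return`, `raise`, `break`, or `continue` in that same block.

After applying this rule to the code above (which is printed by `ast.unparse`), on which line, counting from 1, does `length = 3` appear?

7

Transformed code:
def fn(buf, length, price):
    length = print(buf)
    if price > length:
        raise ValueError(buf)
    price += 21 >= buf
    for a in length:
        length = 3
        if price >= 8:
            break
    buf *= price // buf
    buf = buf + 26
    return price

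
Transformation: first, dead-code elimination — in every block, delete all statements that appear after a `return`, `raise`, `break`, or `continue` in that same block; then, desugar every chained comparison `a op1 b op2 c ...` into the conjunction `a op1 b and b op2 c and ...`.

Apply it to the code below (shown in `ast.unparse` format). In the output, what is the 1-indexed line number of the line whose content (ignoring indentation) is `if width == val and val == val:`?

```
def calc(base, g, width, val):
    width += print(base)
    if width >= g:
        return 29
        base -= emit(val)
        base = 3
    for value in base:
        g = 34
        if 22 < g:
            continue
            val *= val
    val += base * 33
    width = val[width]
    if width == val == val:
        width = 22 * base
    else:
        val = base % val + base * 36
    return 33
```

11

Transformed code:
def calc(base, g, width, val):
    width += print(base)
    if width >= g:
        return 29
    for value in base:
        g = 34
        if 22 < g:
            continue
    val += base * 33
    width = val[width]
    if width == val and val == val:
        width = 22 * base
    else:
        val = base % val + base * 36
    return 33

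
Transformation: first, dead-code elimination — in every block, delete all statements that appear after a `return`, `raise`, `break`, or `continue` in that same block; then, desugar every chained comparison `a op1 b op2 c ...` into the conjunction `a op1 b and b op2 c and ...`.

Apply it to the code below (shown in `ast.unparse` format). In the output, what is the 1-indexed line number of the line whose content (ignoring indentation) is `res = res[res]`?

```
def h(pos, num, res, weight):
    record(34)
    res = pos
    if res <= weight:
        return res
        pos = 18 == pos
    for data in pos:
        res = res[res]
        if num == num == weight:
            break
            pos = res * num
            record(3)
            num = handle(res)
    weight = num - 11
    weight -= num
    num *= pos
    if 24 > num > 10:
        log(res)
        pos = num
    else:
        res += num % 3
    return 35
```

Transformed code:
def h(pos, num, res, weight):
    record(34)
    res = pos
    if res <= weight:
        return res
    for data in pos:
        res = res[res]
        if num == num and num == weight:
            break
    weight = num - 11
    weight -= num
    num *= pos
    if 24 > num and num > 10:
        log(res)
        pos = num
    else:
        res += num % 3
    return 35

7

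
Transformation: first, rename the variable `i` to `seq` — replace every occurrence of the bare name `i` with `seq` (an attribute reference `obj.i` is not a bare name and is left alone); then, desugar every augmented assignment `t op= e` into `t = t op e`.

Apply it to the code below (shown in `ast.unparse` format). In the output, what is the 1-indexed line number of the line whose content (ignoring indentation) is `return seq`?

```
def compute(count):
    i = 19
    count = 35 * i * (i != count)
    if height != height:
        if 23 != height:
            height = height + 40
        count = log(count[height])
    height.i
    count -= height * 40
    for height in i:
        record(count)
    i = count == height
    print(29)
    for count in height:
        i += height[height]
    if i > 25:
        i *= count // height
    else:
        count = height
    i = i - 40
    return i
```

Transformed code:
def compute(count):
    seq = 19
    count = 35 * seq * (seq != count)
    if height != height:
        if 23 != height:
            height = height + 40
        count = log(count[height])
    height.i
    count = count - height * 40
    for height in seq:
        record(count)
    seq = count == height
    print(29)
    for count in height:
        seq = seq + height[height]
    if seq > 25:
        seq = seq * (count // height)
    else:
        count = height
    seq = seq - 40
    return seq

21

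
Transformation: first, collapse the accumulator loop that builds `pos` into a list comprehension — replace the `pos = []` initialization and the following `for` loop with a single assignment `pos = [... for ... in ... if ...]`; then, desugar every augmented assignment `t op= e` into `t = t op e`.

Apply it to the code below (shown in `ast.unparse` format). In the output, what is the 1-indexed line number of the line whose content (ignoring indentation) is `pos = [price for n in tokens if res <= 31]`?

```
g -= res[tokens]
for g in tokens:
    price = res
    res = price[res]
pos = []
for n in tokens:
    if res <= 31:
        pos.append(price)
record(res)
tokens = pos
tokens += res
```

Transformed code:
g = g - res[tokens]
for g in tokens:
    price = res
    res = price[res]
pos = [price for n in tokens if res <= 31]
record(res)
tokens = pos
tokens = tokens + res

5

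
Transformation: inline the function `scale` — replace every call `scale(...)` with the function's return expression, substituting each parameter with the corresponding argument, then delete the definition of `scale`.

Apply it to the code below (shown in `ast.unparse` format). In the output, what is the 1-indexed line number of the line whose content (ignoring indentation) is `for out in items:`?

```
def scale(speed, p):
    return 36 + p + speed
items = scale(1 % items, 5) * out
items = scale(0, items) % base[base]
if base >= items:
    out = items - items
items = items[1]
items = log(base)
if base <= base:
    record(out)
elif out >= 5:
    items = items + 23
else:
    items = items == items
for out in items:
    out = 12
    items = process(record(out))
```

Transformed code:
items = (36 + 5 + 1 % items) * out
items = (36 + items + 0) % base[base]
if base >= items:
    out = items - items
items = items[1]
items = log(base)
if base <= base:
    record(out)
elif out >= 5:
    items = items + 23
else:
    items = items == items
for out in items:
    out = 12
    items = process(record(out))

13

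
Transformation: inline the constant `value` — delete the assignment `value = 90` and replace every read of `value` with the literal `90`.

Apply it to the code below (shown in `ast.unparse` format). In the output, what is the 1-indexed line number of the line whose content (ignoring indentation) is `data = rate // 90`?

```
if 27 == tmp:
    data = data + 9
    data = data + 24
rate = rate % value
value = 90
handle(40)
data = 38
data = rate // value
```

7

Transformed code:
if 27 == tmp:
    data = data + 9
    data = data + 24
rate = rate % 90
handle(40)
data = 38
data = rate // 90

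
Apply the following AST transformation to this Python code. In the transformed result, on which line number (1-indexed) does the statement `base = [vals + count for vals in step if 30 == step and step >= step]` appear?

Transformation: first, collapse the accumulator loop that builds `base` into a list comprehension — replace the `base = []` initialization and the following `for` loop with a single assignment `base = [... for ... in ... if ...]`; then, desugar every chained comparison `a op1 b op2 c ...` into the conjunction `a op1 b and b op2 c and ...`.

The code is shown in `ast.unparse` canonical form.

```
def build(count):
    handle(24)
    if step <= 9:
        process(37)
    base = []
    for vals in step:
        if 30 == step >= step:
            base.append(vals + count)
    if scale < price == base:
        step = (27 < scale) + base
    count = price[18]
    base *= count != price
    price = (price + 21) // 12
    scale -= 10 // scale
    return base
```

Transformed code:
def build(count):
    handle(24)
    if step <= 9:
        process(37)
    base = [vals + count for vals in step if 30 == step and step >= step]
    if scale < price and price == base:
        step = (27 < scale) + base
    count = price[18]
    base *= count != price
    price = (price + 21) // 12
    scale -= 10 // scale
    return base

5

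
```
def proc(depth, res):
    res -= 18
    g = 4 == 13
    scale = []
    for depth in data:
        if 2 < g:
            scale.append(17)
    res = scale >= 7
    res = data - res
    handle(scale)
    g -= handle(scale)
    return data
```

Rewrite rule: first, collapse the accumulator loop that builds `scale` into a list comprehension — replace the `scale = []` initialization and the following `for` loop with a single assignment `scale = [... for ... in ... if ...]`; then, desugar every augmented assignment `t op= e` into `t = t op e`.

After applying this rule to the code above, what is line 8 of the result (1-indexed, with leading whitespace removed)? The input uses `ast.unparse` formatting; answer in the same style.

g = g - handle(scale)

Transformed code:
def proc(depth, res):
    res = res - 18
    g = 4 == 13
    scale = [17 for depth in data if 2 < g]
    res = scale >= 7
    res = data - res
    handle(scale)
    g = g - handle(scale)
    return data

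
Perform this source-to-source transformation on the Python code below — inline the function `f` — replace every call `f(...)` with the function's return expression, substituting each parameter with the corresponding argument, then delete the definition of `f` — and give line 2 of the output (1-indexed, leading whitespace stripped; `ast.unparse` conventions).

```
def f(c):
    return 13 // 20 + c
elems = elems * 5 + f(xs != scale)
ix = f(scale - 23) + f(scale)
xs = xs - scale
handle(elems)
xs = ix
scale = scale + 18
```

Transformed code:
elems = elems * 5 + (13 // 20 + (xs != scale))
ix = 13 // 20 + (scale - 23) + (13 // 20 + scale)
xs = xs - scale
handle(elems)
xs = ix
scale = scale + 18

ix = 13 // 20 + (scale - 23) + (13 // 20 + scale)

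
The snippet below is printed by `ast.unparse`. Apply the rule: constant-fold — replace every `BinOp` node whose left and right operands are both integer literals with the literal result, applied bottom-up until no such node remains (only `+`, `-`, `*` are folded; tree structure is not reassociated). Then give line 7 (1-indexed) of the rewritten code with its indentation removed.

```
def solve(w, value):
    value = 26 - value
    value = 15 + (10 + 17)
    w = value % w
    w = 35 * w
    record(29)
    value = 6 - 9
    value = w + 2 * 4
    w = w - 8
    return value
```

value = -3

Transformed code:
def solve(w, value):
    value = 26 - value
    value = 42
    w = value % w
    w = 35 * w
    record(29)
    value = -3
    value = w + 8
    w = w - 8
    return value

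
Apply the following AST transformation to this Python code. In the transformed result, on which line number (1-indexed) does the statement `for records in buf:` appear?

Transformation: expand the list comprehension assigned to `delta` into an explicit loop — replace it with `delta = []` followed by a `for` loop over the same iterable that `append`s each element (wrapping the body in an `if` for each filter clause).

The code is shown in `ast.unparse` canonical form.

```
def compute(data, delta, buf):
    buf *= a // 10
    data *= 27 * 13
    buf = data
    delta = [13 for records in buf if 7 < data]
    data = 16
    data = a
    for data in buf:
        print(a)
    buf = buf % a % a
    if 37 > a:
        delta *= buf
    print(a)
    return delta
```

Transformed code:
def compute(data, delta, buf):
    buf *= a // 10
    data *= 27 * 13
    buf = data
    delta = []
    for records in buf:
        if 7 < data:
            delta.append(13)
    data = 16
    data = a
    for data in buf:
        print(a)
    buf = buf % a % a
    if 37 > a:
        delta *= buf
    print(a)
    return delta

6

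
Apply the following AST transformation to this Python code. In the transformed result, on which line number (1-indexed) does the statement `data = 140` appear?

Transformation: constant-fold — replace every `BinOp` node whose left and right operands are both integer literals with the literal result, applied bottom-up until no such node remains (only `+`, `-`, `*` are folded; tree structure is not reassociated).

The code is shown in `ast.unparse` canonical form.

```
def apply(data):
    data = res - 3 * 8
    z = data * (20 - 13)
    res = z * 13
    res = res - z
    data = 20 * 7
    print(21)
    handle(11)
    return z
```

Transformed code:
def apply(data):
    data = res - 24
    z = data * 7
    res = z * 13
    res = res - z
    data = 140
    print(21)
    handle(11)
    return z

6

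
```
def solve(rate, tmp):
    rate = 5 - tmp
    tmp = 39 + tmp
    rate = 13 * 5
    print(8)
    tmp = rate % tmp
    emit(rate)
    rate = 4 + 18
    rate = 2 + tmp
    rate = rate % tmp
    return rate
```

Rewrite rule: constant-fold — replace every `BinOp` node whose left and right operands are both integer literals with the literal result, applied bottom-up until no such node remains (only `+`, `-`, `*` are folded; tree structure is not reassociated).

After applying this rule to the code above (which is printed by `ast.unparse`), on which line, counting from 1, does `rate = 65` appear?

Transformed code:
def solve(rate, tmp):
    rate = 5 - tmp
    tmp = 39 + tmp
    rate = 65
    print(8)
    tmp = rate % tmp
    emit(rate)
    rate = 22
    rate = 2 + tmp
    rate = rate % tmp
    return rate

4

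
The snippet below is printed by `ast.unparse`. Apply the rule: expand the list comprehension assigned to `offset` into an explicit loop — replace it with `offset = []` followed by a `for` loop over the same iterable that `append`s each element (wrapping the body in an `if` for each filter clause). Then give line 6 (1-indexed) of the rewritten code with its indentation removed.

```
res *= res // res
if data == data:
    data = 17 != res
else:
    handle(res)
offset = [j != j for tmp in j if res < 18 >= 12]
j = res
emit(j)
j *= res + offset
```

offset = []

Transformed code:
res *= res // res
if data == data:
    data = 17 != res
else:
    handle(res)
offset = []
for tmp in j:
    if res < 18 >= 12:
        offset.append(j != j)
j = res
emit(j)
j *= res + offset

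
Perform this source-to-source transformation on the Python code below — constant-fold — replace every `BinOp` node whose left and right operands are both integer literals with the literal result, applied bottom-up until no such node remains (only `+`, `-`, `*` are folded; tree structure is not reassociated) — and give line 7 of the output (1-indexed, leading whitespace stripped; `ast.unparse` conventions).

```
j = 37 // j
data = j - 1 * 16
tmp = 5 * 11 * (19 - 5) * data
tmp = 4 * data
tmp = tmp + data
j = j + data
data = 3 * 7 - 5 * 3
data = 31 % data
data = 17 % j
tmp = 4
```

Transformed code:
j = 37 // j
data = j - 16
tmp = 770 * data
tmp = 4 * data
tmp = tmp + data
j = j + data
data = 6
data = 31 % data
data = 17 % j
tmp = 4

data = 6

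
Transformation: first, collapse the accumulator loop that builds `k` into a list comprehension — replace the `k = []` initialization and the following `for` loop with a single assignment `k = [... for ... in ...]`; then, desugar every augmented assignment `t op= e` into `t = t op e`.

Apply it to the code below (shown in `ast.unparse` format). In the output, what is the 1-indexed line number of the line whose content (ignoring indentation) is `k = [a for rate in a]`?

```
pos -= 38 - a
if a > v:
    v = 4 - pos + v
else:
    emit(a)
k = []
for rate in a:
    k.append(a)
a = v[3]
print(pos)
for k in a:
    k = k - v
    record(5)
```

Transformed code:
pos = pos - (38 - a)
if a > v:
    v = 4 - pos + v
else:
    emit(a)
k = [a for rate in a]
a = v[3]
print(pos)
for k in a:
    k = k - v
    record(5)

6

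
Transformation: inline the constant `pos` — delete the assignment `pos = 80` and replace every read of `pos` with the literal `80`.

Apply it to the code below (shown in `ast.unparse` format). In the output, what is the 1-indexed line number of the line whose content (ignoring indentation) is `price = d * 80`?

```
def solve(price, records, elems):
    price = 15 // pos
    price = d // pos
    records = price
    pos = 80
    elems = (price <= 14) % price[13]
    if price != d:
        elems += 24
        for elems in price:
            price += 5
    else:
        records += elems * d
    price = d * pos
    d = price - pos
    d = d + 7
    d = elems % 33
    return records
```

12

Transformed code:
def solve(price, records, elems):
    price = 15 // 80
    price = d // 80
    records = price
    elems = (price <= 14) % price[13]
    if price != d:
        elems += 24
        for elems in price:
            price += 5
    else:
        records += elems * d
    price = d * 80
    d = price - 80
    d = d + 7
    d = elems % 33
    return records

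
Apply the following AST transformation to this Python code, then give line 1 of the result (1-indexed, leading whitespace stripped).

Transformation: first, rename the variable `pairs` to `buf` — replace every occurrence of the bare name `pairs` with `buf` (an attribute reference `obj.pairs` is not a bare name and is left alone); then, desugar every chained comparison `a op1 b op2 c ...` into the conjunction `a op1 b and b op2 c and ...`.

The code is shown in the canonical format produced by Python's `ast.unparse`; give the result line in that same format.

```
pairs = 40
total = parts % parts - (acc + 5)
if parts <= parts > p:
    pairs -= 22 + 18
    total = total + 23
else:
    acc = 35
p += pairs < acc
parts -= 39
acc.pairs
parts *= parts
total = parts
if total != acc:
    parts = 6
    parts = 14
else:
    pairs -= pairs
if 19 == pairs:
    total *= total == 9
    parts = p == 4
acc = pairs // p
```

buf = 40

Transformed code:
buf = 40
total = parts % parts - (acc + 5)
if parts <= parts and parts > p:
    buf -= 22 + 18
    total = total + 23
else:
    acc = 35
p += buf < acc
parts -= 39
acc.pairs
parts *= parts
total = parts
if total != acc:
    parts = 6
    parts = 14
else:
    buf -= buf
if 19 == buf:
    total *= total == 9
    parts = p == 4
acc = buf // p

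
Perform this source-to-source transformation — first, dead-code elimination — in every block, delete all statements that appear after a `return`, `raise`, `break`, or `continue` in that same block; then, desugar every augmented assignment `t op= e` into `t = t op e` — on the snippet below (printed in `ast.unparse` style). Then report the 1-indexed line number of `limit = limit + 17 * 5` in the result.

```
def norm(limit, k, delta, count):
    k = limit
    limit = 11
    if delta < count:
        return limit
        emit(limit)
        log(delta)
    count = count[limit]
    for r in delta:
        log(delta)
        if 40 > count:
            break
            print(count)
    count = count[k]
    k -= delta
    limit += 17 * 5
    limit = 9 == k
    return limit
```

13

Transformed code:
def norm(limit, k, delta, count):
    k = limit
    limit = 11
    if delta < count:
        return limit
    count = count[limit]
    for r in delta:
        log(delta)
        if 40 > count:
            break
    count = count[k]
    k = k - delta
    limit = limit + 17 * 5
    limit = 9 == k
    return limit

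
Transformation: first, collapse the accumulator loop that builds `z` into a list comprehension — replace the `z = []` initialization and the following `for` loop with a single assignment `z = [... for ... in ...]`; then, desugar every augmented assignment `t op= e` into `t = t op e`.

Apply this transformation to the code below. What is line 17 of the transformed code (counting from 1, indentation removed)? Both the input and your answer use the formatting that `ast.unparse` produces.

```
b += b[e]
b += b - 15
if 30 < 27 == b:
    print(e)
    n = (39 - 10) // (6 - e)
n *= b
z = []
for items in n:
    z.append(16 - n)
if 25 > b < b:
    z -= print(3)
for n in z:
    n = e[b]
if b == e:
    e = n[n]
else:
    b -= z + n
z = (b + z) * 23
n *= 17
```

n = n * 17

Transformed code:
b = b + b[e]
b = b + (b - 15)
if 30 < 27 == b:
    print(e)
    n = (39 - 10) // (6 - e)
n = n * b
z = [16 - n for items in n]
if 25 > b < b:
    z = z - print(3)
for n in z:
    n = e[b]
if b == e:
    e = n[n]
else:
    b = b - (z + n)
z = (b + z) * 23
n = n * 17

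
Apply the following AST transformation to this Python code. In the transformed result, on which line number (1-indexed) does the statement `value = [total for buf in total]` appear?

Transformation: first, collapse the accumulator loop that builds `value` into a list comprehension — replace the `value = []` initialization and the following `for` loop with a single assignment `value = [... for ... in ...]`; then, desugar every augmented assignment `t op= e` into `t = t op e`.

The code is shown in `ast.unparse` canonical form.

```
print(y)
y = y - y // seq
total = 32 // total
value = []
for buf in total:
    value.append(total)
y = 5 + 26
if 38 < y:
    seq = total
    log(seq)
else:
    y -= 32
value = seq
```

4

Transformed code:
print(y)
y = y - y // seq
total = 32 // total
value = [total for buf in total]
y = 5 + 26
if 38 < y:
    seq = total
    log(seq)
else:
    y = y - 32
value = seq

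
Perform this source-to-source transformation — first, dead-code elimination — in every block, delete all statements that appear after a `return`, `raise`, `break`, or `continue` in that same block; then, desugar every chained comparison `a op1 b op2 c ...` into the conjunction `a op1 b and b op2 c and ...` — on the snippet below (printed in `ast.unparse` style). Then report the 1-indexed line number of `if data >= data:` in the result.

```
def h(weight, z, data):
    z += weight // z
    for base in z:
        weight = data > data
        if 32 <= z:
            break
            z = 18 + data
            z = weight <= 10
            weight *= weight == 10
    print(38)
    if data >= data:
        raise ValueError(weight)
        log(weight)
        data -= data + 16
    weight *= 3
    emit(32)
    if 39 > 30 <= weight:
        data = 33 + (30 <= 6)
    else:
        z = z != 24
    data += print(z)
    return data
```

Transformed code:
def h(weight, z, data):
    z += weight // z
    for base in z:
        weight = data > data
        if 32 <= z:
            break
    print(38)
    if data >= data:
        raise ValueError(weight)
    weight *= 3
    emit(32)
    if 39 > 30 and 30 <= weight:
        data = 33 + (30 <= 6)
    else:
        z = z != 24
    data += print(z)
    return data

8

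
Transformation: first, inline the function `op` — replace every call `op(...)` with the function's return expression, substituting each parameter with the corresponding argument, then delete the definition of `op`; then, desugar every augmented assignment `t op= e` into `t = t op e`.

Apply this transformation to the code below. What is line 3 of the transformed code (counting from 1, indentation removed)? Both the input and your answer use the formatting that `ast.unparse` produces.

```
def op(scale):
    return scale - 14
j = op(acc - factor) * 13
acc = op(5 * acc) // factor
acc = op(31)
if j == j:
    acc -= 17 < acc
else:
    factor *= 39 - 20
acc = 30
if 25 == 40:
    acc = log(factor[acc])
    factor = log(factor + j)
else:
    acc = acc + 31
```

Transformed code:
j = (acc - factor - 14) * 13
acc = (5 * acc - 14) // factor
acc = 31 - 14
if j == j:
    acc = acc - (17 < acc)
else:
    factor = factor * (39 - 20)
acc = 30
if 25 == 40:
    acc = log(factor[acc])
    factor = log(factor + j)
else:
    acc = acc + 31

acc = 31 - 14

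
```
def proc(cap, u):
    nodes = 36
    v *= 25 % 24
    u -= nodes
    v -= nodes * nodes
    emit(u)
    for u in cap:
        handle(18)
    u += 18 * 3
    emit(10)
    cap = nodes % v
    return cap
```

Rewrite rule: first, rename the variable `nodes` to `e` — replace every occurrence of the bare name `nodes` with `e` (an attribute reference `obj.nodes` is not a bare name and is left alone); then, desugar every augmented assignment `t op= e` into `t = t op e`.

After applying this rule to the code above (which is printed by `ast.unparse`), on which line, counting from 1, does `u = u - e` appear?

Transformed code:
def proc(cap, u):
    e = 36
    v = v * (25 % 24)
    u = u - e
    v = v - e * e
    emit(u)
    for u in cap:
        handle(18)
    u = u + 18 * 3
    emit(10)
    cap = e % v
    return cap

4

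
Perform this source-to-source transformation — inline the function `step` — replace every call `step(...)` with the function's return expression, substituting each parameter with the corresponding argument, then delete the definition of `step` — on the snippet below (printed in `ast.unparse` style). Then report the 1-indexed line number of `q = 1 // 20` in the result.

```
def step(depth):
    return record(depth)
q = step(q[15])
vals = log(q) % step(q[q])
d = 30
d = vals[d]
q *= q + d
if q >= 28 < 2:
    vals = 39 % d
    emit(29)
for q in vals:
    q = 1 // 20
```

Transformed code:
q = record(q[15])
vals = log(q) % record(q[q])
d = 30
d = vals[d]
q *= q + d
if q >= 28 < 2:
    vals = 39 % d
    emit(29)
for q in vals:
    q = 1 // 20

10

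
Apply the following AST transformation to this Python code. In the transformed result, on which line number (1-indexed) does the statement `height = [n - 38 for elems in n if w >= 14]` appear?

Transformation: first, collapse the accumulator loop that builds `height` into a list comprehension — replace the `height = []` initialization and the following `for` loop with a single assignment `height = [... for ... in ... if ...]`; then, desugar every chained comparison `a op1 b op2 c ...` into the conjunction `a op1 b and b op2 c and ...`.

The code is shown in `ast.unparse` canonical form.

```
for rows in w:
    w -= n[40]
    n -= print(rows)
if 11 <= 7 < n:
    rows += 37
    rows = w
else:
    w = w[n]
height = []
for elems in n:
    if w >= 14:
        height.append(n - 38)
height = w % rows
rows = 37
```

Transformed code:
for rows in w:
    w -= n[40]
    n -= print(rows)
if 11 <= 7 and 7 < n:
    rows += 37
    rows = w
else:
    w = w[n]
height = [n - 38 for elems in n if w >= 14]
height = w % rows
rows = 37

9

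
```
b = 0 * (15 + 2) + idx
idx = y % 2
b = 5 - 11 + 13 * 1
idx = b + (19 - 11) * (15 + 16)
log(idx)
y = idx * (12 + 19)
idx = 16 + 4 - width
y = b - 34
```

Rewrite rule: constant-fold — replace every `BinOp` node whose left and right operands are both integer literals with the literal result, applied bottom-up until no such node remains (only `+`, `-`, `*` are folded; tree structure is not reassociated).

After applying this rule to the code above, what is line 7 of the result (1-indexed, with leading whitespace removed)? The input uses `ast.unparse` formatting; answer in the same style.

idx = 20 - width

Transformed code:
b = 0 + idx
idx = y % 2
b = 7
idx = b + 248
log(idx)
y = idx * 31
idx = 20 - width
y = b - 34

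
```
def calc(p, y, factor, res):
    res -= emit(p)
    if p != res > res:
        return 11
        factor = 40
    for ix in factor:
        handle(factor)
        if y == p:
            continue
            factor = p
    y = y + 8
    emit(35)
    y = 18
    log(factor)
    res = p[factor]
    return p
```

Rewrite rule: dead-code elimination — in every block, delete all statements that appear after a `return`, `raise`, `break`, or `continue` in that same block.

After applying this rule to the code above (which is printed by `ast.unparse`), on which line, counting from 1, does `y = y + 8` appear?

Transformed code:
def calc(p, y, factor, res):
    res -= emit(p)
    if p != res > res:
        return 11
    for ix in factor:
        handle(factor)
        if y == p:
            continue
    y = y + 8
    emit(35)
    y = 18
    log(factor)
    res = p[factor]
    return p

9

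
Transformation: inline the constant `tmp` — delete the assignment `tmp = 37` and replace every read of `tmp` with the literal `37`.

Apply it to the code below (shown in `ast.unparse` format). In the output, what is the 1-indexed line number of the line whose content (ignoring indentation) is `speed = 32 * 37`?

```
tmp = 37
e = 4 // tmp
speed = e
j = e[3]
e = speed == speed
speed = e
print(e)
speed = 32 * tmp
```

Transformed code:
e = 4 // 37
speed = e
j = e[3]
e = speed == speed
speed = e
print(e)
speed = 32 * 37

7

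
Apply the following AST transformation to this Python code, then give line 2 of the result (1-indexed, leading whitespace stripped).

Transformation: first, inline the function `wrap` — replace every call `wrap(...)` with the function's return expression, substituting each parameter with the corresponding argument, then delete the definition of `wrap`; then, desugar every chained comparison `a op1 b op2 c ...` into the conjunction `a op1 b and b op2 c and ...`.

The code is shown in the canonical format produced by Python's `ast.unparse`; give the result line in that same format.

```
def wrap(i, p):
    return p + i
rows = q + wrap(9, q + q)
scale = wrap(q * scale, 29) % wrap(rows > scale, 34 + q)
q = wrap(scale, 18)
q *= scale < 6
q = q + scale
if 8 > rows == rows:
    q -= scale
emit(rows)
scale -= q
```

Transformed code:
rows = q + (q + q + 9)
scale = (29 + q * scale) % (34 + q + (rows > scale))
q = 18 + scale
q *= scale < 6
q = q + scale
if 8 > rows and rows == rows:
    q -= scale
emit(rows)
scale -= q

scale = (29 + q * scale) % (34 + q + (rows > scale))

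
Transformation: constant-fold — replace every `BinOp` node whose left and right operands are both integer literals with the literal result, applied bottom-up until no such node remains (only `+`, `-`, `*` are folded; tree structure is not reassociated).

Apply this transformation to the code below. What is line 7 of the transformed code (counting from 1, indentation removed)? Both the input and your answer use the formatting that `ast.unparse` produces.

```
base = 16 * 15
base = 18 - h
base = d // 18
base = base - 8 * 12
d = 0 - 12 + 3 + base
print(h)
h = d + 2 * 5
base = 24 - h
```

h = d + 10

Transformed code:
base = 240
base = 18 - h
base = d // 18
base = base - 96
d = -9 + base
print(h)
h = d + 10
base = 24 - h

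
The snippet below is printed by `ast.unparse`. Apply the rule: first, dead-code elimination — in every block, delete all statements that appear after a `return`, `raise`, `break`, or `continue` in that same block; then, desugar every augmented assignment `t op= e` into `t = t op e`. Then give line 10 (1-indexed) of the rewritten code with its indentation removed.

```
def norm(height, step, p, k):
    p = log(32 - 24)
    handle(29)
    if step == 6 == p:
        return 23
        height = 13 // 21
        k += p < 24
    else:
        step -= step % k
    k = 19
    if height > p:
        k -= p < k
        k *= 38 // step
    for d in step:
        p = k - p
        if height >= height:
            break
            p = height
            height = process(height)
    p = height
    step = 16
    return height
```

k = k - (p < k)

Transformed code:
def norm(height, step, p, k):
    p = log(32 - 24)
    handle(29)
    if step == 6 == p:
        return 23
    else:
        step = step - step % k
    k = 19
    if height > p:
        k = k - (p < k)
        k = k * (38 // step)
    for d in step:
        p = k - p
        if height >= height:
            break
    p = height
    step = 16
    return height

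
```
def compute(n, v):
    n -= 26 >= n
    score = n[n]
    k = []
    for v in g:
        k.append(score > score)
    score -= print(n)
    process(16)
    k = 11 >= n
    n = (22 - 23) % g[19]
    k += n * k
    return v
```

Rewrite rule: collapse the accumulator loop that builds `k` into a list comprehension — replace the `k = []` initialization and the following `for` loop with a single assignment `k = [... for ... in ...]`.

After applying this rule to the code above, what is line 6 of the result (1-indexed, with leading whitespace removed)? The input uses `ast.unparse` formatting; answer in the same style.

process(16)

Transformed code:
def compute(n, v):
    n -= 26 >= n
    score = n[n]
    k = [score > score for v in g]
    score -= print(n)
    process(16)
    k = 11 >= n
    n = (22 - 23) % g[19]
    k += n * k
    return v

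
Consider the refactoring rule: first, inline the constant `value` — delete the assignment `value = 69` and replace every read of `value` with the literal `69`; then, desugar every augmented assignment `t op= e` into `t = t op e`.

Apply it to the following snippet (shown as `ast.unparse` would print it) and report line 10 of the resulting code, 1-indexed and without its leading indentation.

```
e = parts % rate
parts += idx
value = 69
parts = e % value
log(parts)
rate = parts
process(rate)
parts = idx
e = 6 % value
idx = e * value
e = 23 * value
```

Transformed code:
e = parts % rate
parts = parts + idx
parts = e % 69
log(parts)
rate = parts
process(rate)
parts = idx
e = 6 % 69
idx = e * 69
e = 23 * 69

e = 23 * 69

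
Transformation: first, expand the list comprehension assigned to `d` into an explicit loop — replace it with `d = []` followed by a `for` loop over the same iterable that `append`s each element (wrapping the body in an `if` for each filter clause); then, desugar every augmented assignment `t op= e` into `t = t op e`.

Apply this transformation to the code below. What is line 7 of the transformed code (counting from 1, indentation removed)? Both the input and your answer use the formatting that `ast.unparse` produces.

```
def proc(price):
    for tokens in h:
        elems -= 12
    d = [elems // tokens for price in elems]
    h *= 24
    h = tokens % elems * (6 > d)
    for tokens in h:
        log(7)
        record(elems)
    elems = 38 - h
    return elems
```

h = h * 24

Transformed code:
def proc(price):
    for tokens in h:
        elems = elems - 12
    d = []
    for price in elems:
        d.append(elems // tokens)
    h = h * 24
    h = tokens % elems * (6 > d)
    for tokens in h:
        log(7)
        record(elems)
    elems = 38 - h
    return elems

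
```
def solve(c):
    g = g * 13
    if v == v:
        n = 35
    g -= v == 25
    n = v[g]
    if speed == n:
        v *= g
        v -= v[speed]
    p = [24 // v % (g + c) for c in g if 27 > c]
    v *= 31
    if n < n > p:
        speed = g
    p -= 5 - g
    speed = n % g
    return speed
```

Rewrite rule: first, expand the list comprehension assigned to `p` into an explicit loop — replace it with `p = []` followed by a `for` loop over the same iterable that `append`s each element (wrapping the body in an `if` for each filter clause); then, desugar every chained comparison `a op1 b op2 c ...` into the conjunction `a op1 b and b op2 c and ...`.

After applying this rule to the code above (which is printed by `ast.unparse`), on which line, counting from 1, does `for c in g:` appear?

Transformed code:
def solve(c):
    g = g * 13
    if v == v:
        n = 35
    g -= v == 25
    n = v[g]
    if speed == n:
        v *= g
        v -= v[speed]
    p = []
    for c in g:
        if 27 > c:
            p.append(24 // v % (g + c))
    v *= 31
    if n < n and n > p:
        speed = g
    p -= 5 - g
    speed = n % g
    return speed

11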